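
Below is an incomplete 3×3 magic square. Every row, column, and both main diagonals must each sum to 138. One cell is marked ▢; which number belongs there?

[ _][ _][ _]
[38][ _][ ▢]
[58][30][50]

54

Column 1 must total 138; the given cells sum to 96, so (1,1) = 42.
The remaining cell in main diagonal is (2,2) = 138 − 92 = 46.
Anti-diagonal must total 138; the given cells sum to 104, so (1,3) = 34.
The remaining cell in row 1 is (1,2) = 138 − 76 = 62.
Row 2 must total 138; the given cells sum to 84, so (2,3) = 54.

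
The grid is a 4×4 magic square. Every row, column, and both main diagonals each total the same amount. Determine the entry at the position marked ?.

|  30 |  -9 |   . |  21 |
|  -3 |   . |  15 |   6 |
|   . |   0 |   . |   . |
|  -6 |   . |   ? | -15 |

Anti-diagonal is complete and sums to 30; that is the magic constant.
Row 1: 30 + (-9) + 21 + ? = 30, so (1,3) = -12.
From row 2, 30 − (-3 + 15 + 6) gives (2,2) = 12.
Using column 1: 30 + (-3) + (-6) + ? → (3,1) = 30 − 21 = 9.
The remaining cell in column 2 is (4,2) = 30 − 3 = 27.
Column 4 needs 30; the known cells sum to 12, so (3,4) = 18.
From main diagonal, 30 − (30 + 12 + (-15)) gives (3,3) = 3.
Row 4: -6 + 27 + (-15) + ? = 30, so (4,3) = 24.

24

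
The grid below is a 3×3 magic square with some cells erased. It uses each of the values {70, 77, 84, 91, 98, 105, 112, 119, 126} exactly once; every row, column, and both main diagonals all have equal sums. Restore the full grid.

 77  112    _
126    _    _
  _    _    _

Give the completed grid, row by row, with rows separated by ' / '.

77 112 105 / 126 98 70 / 91 84 119

The 9 entries sum to 882, so each line sums to 882/3 = 294.
From row 1, 294 − (77 + 112) gives (1,3) = 105.
Using column 1: 77 + 126 + ? → (3,1) = 294 − 203 = 91.
From anti-diagonal, 294 − (105 + 91) gives (2,2) = 98.
Row 2 must total 294; the given cells sum to 224, so (2,3) = 70.
Using column 2: 112 + 98 + ? → (3,2) = 294 − 210 = 84.
Column 3 needs 294; the known cells sum to 175, so (3,3) = 119.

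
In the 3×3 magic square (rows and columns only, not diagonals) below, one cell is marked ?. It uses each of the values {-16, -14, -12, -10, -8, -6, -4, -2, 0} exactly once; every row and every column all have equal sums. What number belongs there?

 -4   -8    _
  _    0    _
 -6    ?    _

The 9 entries sum to -72, so each line sums to -72/3 = -24.
Row 1 must total -24; the given cells sum to -12, so (1,3) = -12.
From column 1, -24 − (-4 + (-6)) gives (2,1) = -14.
Column 2 must total -24; the given cells sum to -8, so (3,2) = -16.

-16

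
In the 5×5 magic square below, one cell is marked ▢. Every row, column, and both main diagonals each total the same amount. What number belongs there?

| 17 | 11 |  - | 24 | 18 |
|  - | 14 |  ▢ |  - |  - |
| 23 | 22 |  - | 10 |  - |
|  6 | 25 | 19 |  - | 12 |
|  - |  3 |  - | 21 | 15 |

Column 2 is complete and sums to 75; that is the magic constant.
Row 1 must total 75; the given cells sum to 70, so (1,3) = 5.
Using row 4: 6 + 25 + 19 + 12 + ? → (4,4) = 75 − 62 = 13.
Column 4: 24 + 10 + 13 + 21 + ? = 75, so (2,4) = 7.
Using main diagonal: 17 + 14 + 13 + 15 + ? → (3,3) = 75 − 59 = 16.
Using anti-diagonal: 18 + 7 + 16 + 25 + ? → (5,1) = 75 − 66 = 9.
Row 3 needs 75; the known cells sum to 71, so (3,5) = 4.
Row 5: 9 + 3 + 21 + 15 + ? = 75, so (5,3) = 27.
From column 1, 75 − (17 + 23 + 6 + 9) gives (2,1) = 20.
Column 3 needs 75; the known cells sum to 67, so (2,3) = 8.

8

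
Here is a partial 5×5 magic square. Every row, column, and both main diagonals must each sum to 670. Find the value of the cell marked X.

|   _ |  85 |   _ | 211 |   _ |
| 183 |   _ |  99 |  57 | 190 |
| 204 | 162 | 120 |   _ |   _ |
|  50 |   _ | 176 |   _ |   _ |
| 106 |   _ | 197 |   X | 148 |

155

Row 2 needs 670; the known cells sum to 529, so (2,2) = 141.
From column 1, 670 − (183 + 204 + 50 + 106) gives (1,1) = 127.
From column 3, 670 − (99 + 120 + 176 + 197) gives (1,3) = 78.
Main diagonal must total 670; the given cells sum to 536, so (4,4) = 134.
Using row 1: 127 + 85 + 78 + 211 + ? → (1,5) = 670 − 501 = 169.
Anti-diagonal must total 670; the given cells sum to 452, so (4,2) = 218.
Row 4 needs 670; the known cells sum to 578, so (4,5) = 92.
The remaining cell in column 2 is (5,2) = 670 − 606 = 64.
From column 5, 670 − (169 + 190 + 92 + 148) gives (3,5) = 71.
Row 3 must total 670; the given cells sum to 557, so (3,4) = 113.
Row 5 must total 670; the given cells sum to 515, so (5,4) = 155.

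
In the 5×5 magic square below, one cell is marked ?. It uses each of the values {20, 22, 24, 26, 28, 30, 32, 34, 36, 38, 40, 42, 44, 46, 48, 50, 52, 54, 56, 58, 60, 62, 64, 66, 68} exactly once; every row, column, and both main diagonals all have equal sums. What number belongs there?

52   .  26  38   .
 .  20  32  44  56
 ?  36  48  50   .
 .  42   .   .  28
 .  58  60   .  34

24

The 25 entries sum to 1100, so each line sums to 1100/5 = 220.
From row 2, 220 − (20 + 32 + 44 + 56) gives (2,1) = 68.
The remaining cell in column 2 is (1,2) = 220 − 156 = 64.
Column 3 must total 220; the given cells sum to 166, so (4,3) = 54.
From main diagonal, 220 − (52 + 20 + 48 + 34) gives (4,4) = 66.
From row 1, 220 − (52 + 64 + 26 + 38) gives (1,5) = 40.
Row 4 needs 220; the known cells sum to 190, so (4,1) = 30.
The remaining cell in column 4 is (5,4) = 220 − 198 = 22.
Column 5: 40 + 56 + 28 + 34 + ? = 220, so (3,5) = 62.
Anti-diagonal must total 220; the given cells sum to 174, so (5,1) = 46.
Row 3 must total 220; the given cells sum to 196, so (3,1) = 24.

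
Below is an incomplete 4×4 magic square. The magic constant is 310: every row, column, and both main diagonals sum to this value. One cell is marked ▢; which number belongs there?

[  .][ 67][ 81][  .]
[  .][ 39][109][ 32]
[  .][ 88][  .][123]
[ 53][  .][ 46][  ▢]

95

Row 2: 39 + 109 + 32 + ? = 310, so (2,1) = 130.
Column 2: 67 + 39 + 88 + ? = 310, so (4,2) = 116.
The remaining cell in column 3 is (3,3) = 310 − 236 = 74.
Anti-diagonal must total 310; the given cells sum to 250, so (1,4) = 60.
Row 1 must total 310; the given cells sum to 208, so (1,1) = 102.
The remaining cell in row 3 is (3,1) = 310 − 285 = 25.
Using row 4: 53 + 116 + 46 + ? → (4,4) = 310 − 215 = 95.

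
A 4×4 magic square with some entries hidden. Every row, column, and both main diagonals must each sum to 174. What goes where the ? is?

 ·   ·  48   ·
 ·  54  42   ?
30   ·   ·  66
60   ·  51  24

57

The remaining cell in row 4 is (4,2) = 174 − 135 = 39.
The remaining cell in column 3 is (3,3) = 174 − 141 = 33.
Main diagonal needs 174; the known cells sum to 111, so (1,1) = 63.
The remaining cell in row 3 is (3,2) = 174 − 129 = 45.
Column 1: 63 + 30 + 60 + ? = 174, so (2,1) = 21.
Column 2 needs 174; the known cells sum to 138, so (1,2) = 36.
The remaining cell in anti-diagonal is (1,4) = 174 − 147 = 27.
Row 2: 21 + 54 + 42 + ? = 174, so (2,4) = 57.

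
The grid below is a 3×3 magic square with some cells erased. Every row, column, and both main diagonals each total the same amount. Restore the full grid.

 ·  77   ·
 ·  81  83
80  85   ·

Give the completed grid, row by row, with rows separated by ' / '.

Column 2 is already complete: 77 + 81 + 85 = 243, so that is the magic constant.
The remaining cell in row 2 is (2,1) = 243 − 164 = 79.
Row 3 needs 243; the known cells sum to 165, so (3,3) = 78.
Column 1 needs 243; the known cells sum to 159, so (1,1) = 84.
From column 3, 243 − (83 + 78) gives (1,3) = 82.

84 77 82 / 79 81 83 / 80 85 78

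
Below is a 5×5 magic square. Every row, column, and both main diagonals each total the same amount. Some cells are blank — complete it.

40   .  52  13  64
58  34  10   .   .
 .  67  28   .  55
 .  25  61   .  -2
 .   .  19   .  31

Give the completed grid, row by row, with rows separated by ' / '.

40 1 52 13 64 / 58 34 10 46 22 / 16 67 28 4 55 / 49 25 61 37 -2 / 7 43 19 70 31

Column 3 is already complete: 52 + 10 + 28 + 61 + 19 = 170, so that is the magic constant.
Row 1 needs 170; the known cells sum to 169, so (1,2) = 1.
Column 2 needs 170; the known cells sum to 127, so (5,2) = 43.
From column 5, 170 − (64 + 55 + (-2) + 31) gives (2,5) = 22.
Main diagonal must total 170; the given cells sum to 133, so (4,4) = 37.
The remaining cell in row 2 is (2,4) = 170 − 124 = 46.
From row 4, 170 − (25 + 61 + 37 + (-2)) gives (4,1) = 49.
From anti-diagonal, 170 − (64 + 46 + 28 + 25) gives (5,1) = 7.
Row 5: 7 + 43 + 19 + 31 + ? = 170, so (5,4) = 70.
From column 1, 170 − (40 + 58 + 49 + 7) gives (3,1) = 16.
From column 4, 170 − (13 + 46 + 37 + 70) gives (3,4) = 4.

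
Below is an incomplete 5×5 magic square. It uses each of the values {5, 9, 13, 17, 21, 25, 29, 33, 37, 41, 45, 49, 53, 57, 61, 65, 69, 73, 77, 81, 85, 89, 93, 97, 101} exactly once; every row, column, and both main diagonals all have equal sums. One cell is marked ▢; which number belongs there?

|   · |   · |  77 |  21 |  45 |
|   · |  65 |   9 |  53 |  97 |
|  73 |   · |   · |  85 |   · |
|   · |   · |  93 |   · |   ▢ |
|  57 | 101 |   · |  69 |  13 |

The 25 entries sum to 1325, so each line sums to 1325/5 = 265.
Row 2 must total 265; the given cells sum to 224, so (2,1) = 41.
Row 5 must total 265; the given cells sum to 240, so (5,3) = 25.
Column 3 needs 265; the known cells sum to 204, so (3,3) = 61.
The remaining cell in column 4 is (4,4) = 265 − 228 = 37.
The remaining cell in main diagonal is (1,1) = 265 − 176 = 89.
Anti-diagonal needs 265; the known cells sum to 216, so (4,2) = 49.
From row 1, 265 − (89 + 77 + 21 + 45) gives (1,2) = 33.
Using column 1: 89 + 41 + 73 + 57 + ? → (4,1) = 265 − 260 = 5.
Using column 2: 33 + 65 + 49 + 101 + ? → (3,2) = 265 − 248 = 17.
Row 3 must total 265; the given cells sum to 236, so (3,5) = 29.
Row 4 needs 265; the known cells sum to 184, so (4,5) = 81.

81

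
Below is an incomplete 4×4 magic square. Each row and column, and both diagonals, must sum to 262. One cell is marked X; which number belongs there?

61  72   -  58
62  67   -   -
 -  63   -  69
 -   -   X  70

59

Using row 1: 61 + 72 + 58 + ? → (1,3) = 262 − 191 = 71.
Using column 2: 72 + 67 + 63 + ? → (4,2) = 262 − 202 = 60.
From column 4, 262 − (58 + 69 + 70) gives (2,4) = 65.
Main diagonal must total 262; the given cells sum to 198, so (3,3) = 64.
Row 2 must total 262; the given cells sum to 194, so (2,3) = 68.
Row 3 must total 262; the given cells sum to 196, so (3,1) = 66.
Using column 1: 61 + 62 + 66 + ? → (4,1) = 262 − 189 = 73.
Using column 3: 71 + 68 + 64 + ? → (4,3) = 262 − 203 = 59.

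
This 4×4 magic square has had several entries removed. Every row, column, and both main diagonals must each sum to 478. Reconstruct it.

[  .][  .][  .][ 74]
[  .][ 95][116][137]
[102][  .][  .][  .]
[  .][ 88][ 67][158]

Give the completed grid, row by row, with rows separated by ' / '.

Row 2 must total 478; the given cells sum to 348, so (2,1) = 130.
Row 4: 88 + 67 + 158 + ? = 478, so (4,1) = 165.
From column 1, 478 − (130 + 102 + 165) gives (1,1) = 81.
The remaining cell in column 4 is (3,4) = 478 − 369 = 109.
Using main diagonal: 81 + 95 + 158 + ? → (3,3) = 478 − 334 = 144.
Anti-diagonal needs 478; the known cells sum to 355, so (3,2) = 123.
Using column 2: 95 + 123 + 88 + ? → (1,2) = 478 − 306 = 172.
The remaining cell in column 3 is (1,3) = 478 − 327 = 151.

81 172 151 74 / 130 95 116 137 / 102 123 144 109 / 165 88 67 158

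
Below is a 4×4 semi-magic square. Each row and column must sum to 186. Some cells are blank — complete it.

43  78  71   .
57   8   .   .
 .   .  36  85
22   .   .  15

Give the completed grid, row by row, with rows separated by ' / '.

43 78 71 -6 / 57 8 29 92 / 64 1 36 85 / 22 99 50 15

Using row 1: 43 + 78 + 71 + ? → (1,4) = 186 − 192 = -6.
Column 1 must total 186; the given cells sum to 122, so (3,1) = 64.
Column 4 needs 186; the known cells sum to 94, so (2,4) = 92.
Using row 2: 57 + 8 + 92 + ? → (2,3) = 186 − 157 = 29.
Row 3 needs 186; the known cells sum to 185, so (3,2) = 1.
Using column 2: 78 + 8 + 1 + ? → (4,2) = 186 − 87 = 99.
Column 3 must total 186; the given cells sum to 136, so (4,3) = 50.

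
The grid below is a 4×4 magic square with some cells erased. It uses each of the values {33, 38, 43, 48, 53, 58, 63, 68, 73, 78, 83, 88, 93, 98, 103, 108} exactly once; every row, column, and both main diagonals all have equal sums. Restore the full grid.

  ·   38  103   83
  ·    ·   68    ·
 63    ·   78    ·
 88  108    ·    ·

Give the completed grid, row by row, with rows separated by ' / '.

The 16 entries sum to 1128, so each line sums to 1128/4 = 282.
Row 1: 38 + 103 + 83 + ? = 282, so (1,1) = 58.
The remaining cell in column 1 is (2,1) = 282 − 209 = 73.
Column 3: 103 + 68 + 78 + ? = 282, so (4,3) = 33.
Anti-diagonal: 83 + 68 + 88 + ? = 282, so (3,2) = 43.
Using row 3: 63 + 43 + 78 + ? → (3,4) = 282 − 184 = 98.
Row 4 needs 282; the known cells sum to 229, so (4,4) = 53.
Column 2 needs 282; the known cells sum to 189, so (2,2) = 93.
Column 4 must total 282; the given cells sum to 234, so (2,4) = 48.

58 38 103 83 / 73 93 68 48 / 63 43 78 98 / 88 108 33 53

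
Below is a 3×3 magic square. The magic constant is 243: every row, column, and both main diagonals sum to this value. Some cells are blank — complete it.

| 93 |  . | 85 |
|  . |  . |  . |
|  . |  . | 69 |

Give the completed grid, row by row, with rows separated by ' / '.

93 65 85 / 73 81 89 / 77 97 69

From row 1, 243 − (93 + 85) gives (1,2) = 65.
The remaining cell in column 3 is (2,3) = 243 − 154 = 89.
Main diagonal must total 243; the given cells sum to 162, so (2,2) = 81.
Anti-diagonal must total 243; the given cells sum to 166, so (3,1) = 77.
The remaining cell in row 2 is (2,1) = 243 − 170 = 73.
Row 3 must total 243; the given cells sum to 146, so (3,2) = 97.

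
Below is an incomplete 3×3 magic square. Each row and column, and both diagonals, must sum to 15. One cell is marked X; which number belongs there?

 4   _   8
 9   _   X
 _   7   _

1

Row 1 needs 15; the known cells sum to 12, so (1,2) = 3.
From column 1, 15 − (4 + 9) gives (3,1) = 2.
Column 2 needs 15; the known cells sum to 10, so (2,2) = 5.
Main diagonal needs 15; the known cells sum to 9, so (3,3) = 6.
Row 2: 9 + 5 + ? = 15, so (2,3) = 1.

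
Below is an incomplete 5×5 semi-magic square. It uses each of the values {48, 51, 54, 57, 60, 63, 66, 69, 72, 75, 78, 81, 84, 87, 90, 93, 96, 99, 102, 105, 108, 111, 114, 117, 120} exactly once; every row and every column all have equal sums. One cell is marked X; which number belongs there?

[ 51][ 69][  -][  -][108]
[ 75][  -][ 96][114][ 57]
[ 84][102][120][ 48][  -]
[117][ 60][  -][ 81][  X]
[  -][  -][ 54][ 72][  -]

The 25 entries sum to 2100, so each line sums to 2100/5 = 420.
Row 2 needs 420; the known cells sum to 342, so (2,2) = 78.
The remaining cell in row 3 is (3,5) = 420 − 354 = 66.
The remaining cell in column 1 is (5,1) = 420 − 327 = 93.
The remaining cell in column 2 is (5,2) = 420 − 309 = 111.
From column 4, 420 − (114 + 48 + 81 + 72) gives (1,4) = 105.
Using row 1: 51 + 69 + 105 + 108 + ? → (1,3) = 420 − 333 = 87.
Row 5 must total 420; the given cells sum to 330, so (5,5) = 90.
The remaining cell in column 3 is (4,3) = 420 − 357 = 63.
From column 5, 420 − (108 + 57 + 66 + 90) gives (4,5) = 99.

99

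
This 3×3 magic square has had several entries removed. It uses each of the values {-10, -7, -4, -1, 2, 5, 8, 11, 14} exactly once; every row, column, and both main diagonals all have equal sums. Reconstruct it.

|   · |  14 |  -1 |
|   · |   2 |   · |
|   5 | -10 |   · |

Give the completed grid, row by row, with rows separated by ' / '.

-7 14 -1 / 8 2 -4 / 5 -10 11

The 9 entries sum to 18, so each line sums to 18/3 = 6.
Row 1 must total 6; the given cells sum to 13, so (1,1) = -7.
Row 3 needs 6; the known cells sum to -5, so (3,3) = 11.
Using column 1: -7 + 5 + ? → (2,1) = 6 − (-2) = 8.
Column 3 needs 6; the known cells sum to 10, so (2,3) = -4.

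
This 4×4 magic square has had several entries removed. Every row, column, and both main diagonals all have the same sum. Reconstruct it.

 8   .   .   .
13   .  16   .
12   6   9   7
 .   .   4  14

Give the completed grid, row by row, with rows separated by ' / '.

8 10 5 11 / 13 3 16 2 / 12 6 9 7 / 1 15 4 14

Row 3 is already complete: 12 + 6 + 9 + 7 = 34, so that is the magic constant.
Column 1 needs 34; the known cells sum to 33, so (4,1) = 1.
Using column 3: 16 + 9 + 4 + ? → (1,3) = 34 − 29 = 5.
From main diagonal, 34 − (8 + 9 + 14) gives (2,2) = 3.
Using anti-diagonal: 16 + 6 + 1 + ? → (1,4) = 34 − 23 = 11.
The remaining cell in row 1 is (1,2) = 34 − 24 = 10.
Row 2: 13 + 3 + 16 + ? = 34, so (2,4) = 2.
From row 4, 34 − (1 + 4 + 14) gives (4,2) = 15.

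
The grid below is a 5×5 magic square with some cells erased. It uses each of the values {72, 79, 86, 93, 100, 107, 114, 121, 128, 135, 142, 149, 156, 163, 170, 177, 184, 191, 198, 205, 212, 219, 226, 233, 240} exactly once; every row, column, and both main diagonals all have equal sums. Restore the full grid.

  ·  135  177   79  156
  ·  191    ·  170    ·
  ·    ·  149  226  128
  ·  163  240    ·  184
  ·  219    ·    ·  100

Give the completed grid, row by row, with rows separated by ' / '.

233 135 177 79 156 / 114 191 93 170 212 / 205 72 149 226 128 / 86 163 240 107 184 / 142 219 121 198 100

The 25 entries sum to 3900, so each line sums to 3900/5 = 780.
From row 1, 780 − (135 + 177 + 79 + 156) gives (1,1) = 233.
From column 2, 780 − (135 + 191 + 163 + 219) gives (3,2) = 72.
From column 5, 780 − (156 + 128 + 184 + 100) gives (2,5) = 212.
Using main diagonal: 233 + 191 + 149 + 100 + ? → (4,4) = 780 − 673 = 107.
Anti-diagonal needs 780; the known cells sum to 638, so (5,1) = 142.
Row 3: 72 + 149 + 226 + 128 + ? = 780, so (3,1) = 205.
From row 4, 780 − (163 + 240 + 107 + 184) gives (4,1) = 86.
The remaining cell in column 1 is (2,1) = 780 − 666 = 114.
The remaining cell in column 4 is (5,4) = 780 − 582 = 198.
Row 2 needs 780; the known cells sum to 687, so (2,3) = 93.
Row 5 must total 780; the given cells sum to 659, so (5,3) = 121.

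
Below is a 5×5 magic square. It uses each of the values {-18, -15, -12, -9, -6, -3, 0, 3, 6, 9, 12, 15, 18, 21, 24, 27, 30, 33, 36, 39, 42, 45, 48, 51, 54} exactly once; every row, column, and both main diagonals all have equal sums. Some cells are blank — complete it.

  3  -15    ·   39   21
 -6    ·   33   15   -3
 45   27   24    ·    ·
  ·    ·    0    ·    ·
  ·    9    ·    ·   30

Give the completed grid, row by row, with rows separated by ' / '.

The 25 entries sum to 450, so each line sums to 450/5 = 90.
The remaining cell in row 1 is (1,3) = 90 − 48 = 42.
The remaining cell in row 2 is (2,2) = 90 − 39 = 51.
Using column 2: -15 + 51 + 27 + 9 + ? → (4,2) = 90 − 72 = 18.
Column 3 must total 90; the given cells sum to 99, so (5,3) = -9.
From main diagonal, 90 − (3 + 51 + 24 + 30) gives (4,4) = -18.
From anti-diagonal, 90 − (21 + 15 + 24 + 18) gives (5,1) = 12.
Row 5: 12 + 9 + (-9) + 30 + ? = 90, so (5,4) = 48.
Column 1: 3 + (-6) + 45 + 12 + ? = 90, so (4,1) = 36.
Using column 4: 39 + 15 + (-18) + 48 + ? → (3,4) = 90 − 84 = 6.
Using row 3: 45 + 27 + 24 + 6 + ? → (3,5) = 90 − 102 = -12.
From row 4, 90 − (36 + 18 + 0 + (-18)) gives (4,5) = 54.

3 -15 42 39 21 / -6 51 33 15 -3 / 45 27 24 6 -12 / 36 18 0 -18 54 / 12 9 -9 48 30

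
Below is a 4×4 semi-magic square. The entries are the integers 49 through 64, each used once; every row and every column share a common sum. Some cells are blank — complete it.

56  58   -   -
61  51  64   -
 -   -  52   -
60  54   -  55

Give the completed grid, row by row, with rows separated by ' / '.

The entries are 49 through 64, which sum to 904, so each line sums to 904/4 = 226.
Row 2: 61 + 51 + 64 + ? = 226, so (2,4) = 50.
Row 4 needs 226; the known cells sum to 169, so (4,3) = 57.
The remaining cell in column 1 is (3,1) = 226 − 177 = 49.
From column 2, 226 − (58 + 51 + 54) gives (3,2) = 63.
Using column 3: 64 + 52 + 57 + ? → (1,3) = 226 − 173 = 53.
The remaining cell in row 1 is (1,4) = 226 − 167 = 59.
From row 3, 226 − (49 + 63 + 52) gives (3,4) = 62.

56 58 53 59 / 61 51 64 50 / 49 63 52 62 / 60 54 57 55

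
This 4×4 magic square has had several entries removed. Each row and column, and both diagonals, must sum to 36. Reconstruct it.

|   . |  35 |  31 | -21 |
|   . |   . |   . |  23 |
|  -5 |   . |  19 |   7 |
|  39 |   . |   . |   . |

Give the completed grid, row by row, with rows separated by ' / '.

-9 35 31 -21 / 11 -1 3 23 / -5 15 19 7 / 39 -13 -17 27

Using row 1: 35 + 31 + (-21) + ? → (1,1) = 36 − 45 = -9.
The remaining cell in row 3 is (3,2) = 36 − 21 = 15.
The remaining cell in column 1 is (2,1) = 36 − 25 = 11.
Column 4: -21 + 23 + 7 + ? = 36, so (4,4) = 27.
The remaining cell in main diagonal is (2,2) = 36 − 37 = -1.
The remaining cell in anti-diagonal is (2,3) = 36 − 33 = 3.
Column 2 must total 36; the given cells sum to 49, so (4,2) = -13.
Column 3 must total 36; the given cells sum to 53, so (4,3) = -17.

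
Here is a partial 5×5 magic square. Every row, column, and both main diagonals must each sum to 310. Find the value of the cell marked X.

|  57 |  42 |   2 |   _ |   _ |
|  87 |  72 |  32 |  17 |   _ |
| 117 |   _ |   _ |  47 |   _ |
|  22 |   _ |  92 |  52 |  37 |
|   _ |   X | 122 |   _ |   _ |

The remaining cell in row 2 is (2,5) = 310 − 208 = 102.
The remaining cell in row 4 is (4,2) = 310 − 203 = 107.
Column 1: 57 + 87 + 117 + 22 + ? = 310, so (5,1) = 27.
Column 3: 2 + 32 + 92 + 122 + ? = 310, so (3,3) = 62.
Main diagonal needs 310; the known cells sum to 243, so (5,5) = 67.
Using anti-diagonal: 17 + 62 + 107 + 27 + ? → (1,5) = 310 − 213 = 97.
From row 1, 310 − (57 + 42 + 2 + 97) gives (1,4) = 112.
Column 4: 112 + 17 + 47 + 52 + ? = 310, so (5,4) = 82.
Using column 5: 97 + 102 + 37 + 67 + ? → (3,5) = 310 − 303 = 7.
From row 3, 310 − (117 + 62 + 47 + 7) gives (3,2) = 77.
Row 5: 27 + 122 + 82 + 67 + ? = 310, so (5,2) = 12.

12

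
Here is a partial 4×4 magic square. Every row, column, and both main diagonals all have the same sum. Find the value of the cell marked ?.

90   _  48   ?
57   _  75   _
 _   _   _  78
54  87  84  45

Row 4 is complete and sums to 270; that is the magic constant.
The remaining cell in column 1 is (3,1) = 270 − 201 = 69.
Column 3 needs 270; the known cells sum to 207, so (3,3) = 63.
The remaining cell in main diagonal is (2,2) = 270 − 198 = 72.
Row 2: 57 + 72 + 75 + ? = 270, so (2,4) = 66.
Row 3 needs 270; the known cells sum to 210, so (3,2) = 60.
Column 2 needs 270; the known cells sum to 219, so (1,2) = 51.
The remaining cell in column 4 is (1,4) = 270 − 189 = 81.

81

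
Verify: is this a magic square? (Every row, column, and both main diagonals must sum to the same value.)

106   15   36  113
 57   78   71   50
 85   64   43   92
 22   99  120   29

Row 1: 106 + 15 + 36 + 113 = 270.
Row 2: 57 + 78 + 71 + 50 = 256.
Row 3: 85 + 64 + 43 + 92 = 284.
Row 4: 22 + 99 + 120 + 29 = 270.
Column 1: 106 + 57 + 85 + 22 = 270.
Column 2: 15 + 78 + 64 + 99 = 256.
Column 3: 36 + 71 + 43 + 120 = 270.
Column 4: 113 + 50 + 92 + 29 = 284.
Main diagonal: 106 + 78 + 43 + 29 = 256.
Anti-diagonal: 113 + 71 + 64 + 22 = 270.

No — main diagonal sums to 256 but column 4 sums to 284.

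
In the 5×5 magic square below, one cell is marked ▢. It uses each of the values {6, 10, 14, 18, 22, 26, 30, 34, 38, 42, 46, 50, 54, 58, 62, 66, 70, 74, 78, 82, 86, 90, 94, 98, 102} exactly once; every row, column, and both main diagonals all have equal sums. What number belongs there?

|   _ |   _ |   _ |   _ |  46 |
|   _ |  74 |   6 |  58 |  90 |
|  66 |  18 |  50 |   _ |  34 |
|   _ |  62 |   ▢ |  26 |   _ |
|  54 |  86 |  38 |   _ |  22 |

94

The 25 entries sum to 1350, so each line sums to 1350/5 = 270.
Using row 2: 74 + 6 + 58 + 90 + ? → (2,1) = 270 − 228 = 42.
Row 3 needs 270; the known cells sum to 168, so (3,4) = 102.
Using row 5: 54 + 86 + 38 + 22 + ? → (5,4) = 270 − 200 = 70.
From column 2, 270 − (74 + 18 + 62 + 86) gives (1,2) = 30.
Column 4 must total 270; the given cells sum to 256, so (1,4) = 14.
Column 5 must total 270; the given cells sum to 192, so (4,5) = 78.
Main diagonal: 74 + 50 + 26 + 22 + ? = 270, so (1,1) = 98.
The remaining cell in row 1 is (1,3) = 270 − 188 = 82.
Column 1: 98 + 42 + 66 + 54 + ? = 270, so (4,1) = 10.
From column 3, 270 − (82 + 6 + 50 + 38) gives (4,3) = 94.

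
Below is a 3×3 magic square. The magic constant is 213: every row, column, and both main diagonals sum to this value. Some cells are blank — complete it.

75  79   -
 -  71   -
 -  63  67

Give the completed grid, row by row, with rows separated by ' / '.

75 79 59 / 55 71 87 / 83 63 67

From row 1, 213 − (75 + 79) gives (1,3) = 59.
Row 3 must total 213; the given cells sum to 130, so (3,1) = 83.
Column 1: 75 + 83 + ? = 213, so (2,1) = 55.
Column 3: 59 + 67 + ? = 213, so (2,3) = 87.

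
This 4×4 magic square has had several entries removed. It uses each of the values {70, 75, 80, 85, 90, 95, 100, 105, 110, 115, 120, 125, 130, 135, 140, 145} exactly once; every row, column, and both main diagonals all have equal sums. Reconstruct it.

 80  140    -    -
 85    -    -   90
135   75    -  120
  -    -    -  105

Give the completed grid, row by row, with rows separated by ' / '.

80 140 95 115 / 85 145 110 90 / 135 75 100 120 / 130 70 125 105

The 16 entries sum to 1720, so each line sums to 1720/4 = 430.
Row 3 must total 430; the given cells sum to 330, so (3,3) = 100.
The remaining cell in column 1 is (4,1) = 430 − 300 = 130.
Column 4 must total 430; the given cells sum to 315, so (1,4) = 115.
Main diagonal must total 430; the given cells sum to 285, so (2,2) = 145.
Anti-diagonal: 115 + 75 + 130 + ? = 430, so (2,3) = 110.
The remaining cell in row 1 is (1,3) = 430 − 335 = 95.
Using column 2: 140 + 145 + 75 + ? → (4,2) = 430 − 360 = 70.
Column 3 must total 430; the given cells sum to 305, so (4,3) = 125.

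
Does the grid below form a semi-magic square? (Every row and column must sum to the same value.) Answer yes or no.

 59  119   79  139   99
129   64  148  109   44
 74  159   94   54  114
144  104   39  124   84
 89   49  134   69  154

Row 1: 59 + 119 + 79 + 139 + 99 = 495.
Row 2: 129 + 64 + 148 + 109 + 44 = 494.
Row 3: 74 + 159 + 94 + 54 + 114 = 495.
Row 4: 144 + 104 + 39 + 124 + 84 = 495.
Row 5: 89 + 49 + 134 + 69 + 154 = 495.
Column 1: 59 + 129 + 74 + 144 + 89 = 495.
Column 2: 119 + 64 + 159 + 104 + 49 = 495.
Column 3: 79 + 148 + 94 + 39 + 134 = 494.
Column 4: 139 + 109 + 54 + 124 + 69 = 495.
Column 5: 99 + 44 + 114 + 84 + 154 = 495.

No — row 2 sums to 494 but column 1 sums to 495.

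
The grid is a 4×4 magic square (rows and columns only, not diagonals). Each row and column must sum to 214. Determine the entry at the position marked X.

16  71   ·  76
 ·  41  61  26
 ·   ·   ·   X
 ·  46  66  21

Using row 1: 16 + 71 + 76 + ? → (1,3) = 214 − 163 = 51.
Row 2 must total 214; the given cells sum to 128, so (2,1) = 86.
Row 4: 46 + 66 + 21 + ? = 214, so (4,1) = 81.
The remaining cell in column 1 is (3,1) = 214 − 183 = 31.
Using column 2: 71 + 41 + 46 + ? → (3,2) = 214 − 158 = 56.
Using column 3: 51 + 61 + 66 + ? → (3,3) = 214 − 178 = 36.
Column 4: 76 + 26 + 21 + ? = 214, so (3,4) = 91.

91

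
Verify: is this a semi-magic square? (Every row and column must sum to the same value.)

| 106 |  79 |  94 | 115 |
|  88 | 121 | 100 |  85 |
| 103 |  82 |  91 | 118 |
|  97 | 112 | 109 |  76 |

Yes

Row 1: 106 + 79 + 94 + 115 = 394.
Row 2: 88 + 121 + 100 + 85 = 394.
Row 3: 103 + 82 + 91 + 118 = 394.
Row 4: 97 + 112 + 109 + 76 = 394.
Column 1: 106 + 88 + 103 + 97 = 394.
Column 2: 79 + 121 + 82 + 112 = 394.
Column 3: 94 + 100 + 91 + 109 = 394.
Column 4: 115 + 85 + 118 + 76 = 394.
All lines sum to 394.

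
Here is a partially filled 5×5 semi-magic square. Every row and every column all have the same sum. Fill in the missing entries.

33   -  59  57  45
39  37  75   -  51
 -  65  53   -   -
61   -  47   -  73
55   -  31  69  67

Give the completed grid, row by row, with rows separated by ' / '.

33 71 59 57 45 / 39 37 75 63 51 / 77 65 53 41 29 / 61 49 47 35 73 / 55 43 31 69 67

Column 3 is already complete: 59 + 75 + 53 + 47 + 31 = 265, so that is the magic constant.
From row 1, 265 − (33 + 59 + 57 + 45) gives (1,2) = 71.
Row 2 needs 265; the known cells sum to 202, so (2,4) = 63.
Row 5 must total 265; the given cells sum to 222, so (5,2) = 43.
Column 1 needs 265; the known cells sum to 188, so (3,1) = 77.
Column 2 needs 265; the known cells sum to 216, so (4,2) = 49.
Column 5 must total 265; the given cells sum to 236, so (3,5) = 29.
Using row 3: 77 + 65 + 53 + 29 + ? → (3,4) = 265 − 224 = 41.
Row 4 must total 265; the given cells sum to 230, so (4,4) = 35.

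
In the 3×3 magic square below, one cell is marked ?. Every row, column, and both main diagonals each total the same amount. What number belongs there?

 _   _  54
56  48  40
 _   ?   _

52

Row 2 is complete and sums to 144; that is the magic constant.
Column 3 needs 144; the known cells sum to 94, so (3,3) = 50.
Using main diagonal: 48 + 50 + ? → (1,1) = 144 − 98 = 46.
The remaining cell in anti-diagonal is (3,1) = 144 − 102 = 42.
Row 1 needs 144; the known cells sum to 100, so (1,2) = 44.
Row 3: 42 + 50 + ? = 144, so (3,2) = 52.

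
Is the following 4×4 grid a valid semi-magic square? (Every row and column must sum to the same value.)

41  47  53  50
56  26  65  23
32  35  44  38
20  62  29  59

Row 1: 41 + 47 + 53 + 50 = 191.
Row 2: 56 + 26 + 65 + 23 = 170.
Row 3: 32 + 35 + 44 + 38 = 149.
Row 4: 20 + 62 + 29 + 59 = 170.
Column 1: 41 + 56 + 32 + 20 = 149.
Column 2: 47 + 26 + 35 + 62 = 170.
Column 3: 53 + 65 + 44 + 29 = 191.
Column 4: 50 + 23 + 38 + 59 = 170.

No — row 4 sums to 170 but row 3 sums to 149.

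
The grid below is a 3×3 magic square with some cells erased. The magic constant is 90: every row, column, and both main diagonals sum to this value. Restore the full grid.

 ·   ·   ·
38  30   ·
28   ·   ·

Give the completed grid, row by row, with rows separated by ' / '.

24 34 32 / 38 30 22 / 28 26 36

From row 2, 90 − (38 + 30) gives (2,3) = 22.
Column 1 needs 90; the known cells sum to 66, so (1,1) = 24.
The remaining cell in main diagonal is (3,3) = 90 − 54 = 36.
Anti-diagonal must total 90; the given cells sum to 58, so (1,3) = 32.
Using row 1: 24 + 32 + ? → (1,2) = 90 − 56 = 34.
Row 3: 28 + 36 + ? = 90, so (3,2) = 26.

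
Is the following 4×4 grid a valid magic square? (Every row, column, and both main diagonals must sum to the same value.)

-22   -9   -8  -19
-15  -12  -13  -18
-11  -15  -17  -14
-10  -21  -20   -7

Row 1: -22 + (-9) + (-8) + (-19) = -58.
Row 2: -15 + (-12) + (-13) + (-18) = -58.
Row 3: -11 + (-15) + (-17) + (-14) = -57.
Row 4: -10 + (-21) + (-20) + (-7) = -58.
Column 1: -22 + (-15) + (-11) + (-10) = -58.
Column 2: -9 + (-12) + (-15) + (-21) = -57.
Column 3: -8 + (-13) + (-17) + (-20) = -58.
Column 4: -19 + (-18) + (-14) + (-7) = -58.
Main diagonal: -22 + (-12) + (-17) + (-7) = -58.
Anti-diagonal: -19 + (-13) + (-15) + (-10) = -57.

No — anti-diagonal sums to -57 but main diagonal sums to -58.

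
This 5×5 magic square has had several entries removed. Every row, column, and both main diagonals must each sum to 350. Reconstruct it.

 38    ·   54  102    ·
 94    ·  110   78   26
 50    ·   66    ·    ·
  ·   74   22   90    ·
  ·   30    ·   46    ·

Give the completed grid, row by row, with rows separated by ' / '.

From row 2, 350 − (94 + 110 + 78 + 26) gives (2,2) = 42.
Column 3: 54 + 110 + 66 + 22 + ? = 350, so (5,3) = 98.
The remaining cell in column 4 is (3,4) = 350 − 316 = 34.
Main diagonal needs 350; the known cells sum to 236, so (5,5) = 114.
Using row 5: 30 + 98 + 46 + 114 + ? → (5,1) = 350 − 288 = 62.
Using column 1: 38 + 94 + 50 + 62 + ? → (4,1) = 350 − 244 = 106.
The remaining cell in anti-diagonal is (1,5) = 350 − 280 = 70.
From row 1, 350 − (38 + 54 + 102 + 70) gives (1,2) = 86.
Row 4 must total 350; the given cells sum to 292, so (4,5) = 58.
The remaining cell in column 2 is (3,2) = 350 − 232 = 118.
The remaining cell in column 5 is (3,5) = 350 − 268 = 82.

38 86 54 102 70 / 94 42 110 78 26 / 50 118 66 34 82 / 106 74 22 90 58 / 62 30 98 46 114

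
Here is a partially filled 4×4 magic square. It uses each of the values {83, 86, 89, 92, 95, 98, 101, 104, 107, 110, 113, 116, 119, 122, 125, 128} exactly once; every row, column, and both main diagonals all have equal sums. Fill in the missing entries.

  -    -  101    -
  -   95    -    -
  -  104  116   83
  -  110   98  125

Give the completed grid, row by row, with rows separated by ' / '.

The 16 entries sum to 1688, so each line sums to 1688/4 = 422.
Row 3: 104 + 116 + 83 + ? = 422, so (3,1) = 119.
Using row 4: 110 + 98 + 125 + ? → (4,1) = 422 − 333 = 89.
Column 2: 95 + 104 + 110 + ? = 422, so (1,2) = 113.
From column 3, 422 − (101 + 116 + 98) gives (2,3) = 107.
From main diagonal, 422 − (95 + 116 + 125) gives (1,1) = 86.
Using anti-diagonal: 107 + 104 + 89 + ? → (1,4) = 422 − 300 = 122.
From column 1, 422 − (86 + 119 + 89) gives (2,1) = 128.
Column 4: 122 + 83 + 125 + ? = 422, so (2,4) = 92.

86 113 101 122 / 128 95 107 92 / 119 104 116 83 / 89 110 98 125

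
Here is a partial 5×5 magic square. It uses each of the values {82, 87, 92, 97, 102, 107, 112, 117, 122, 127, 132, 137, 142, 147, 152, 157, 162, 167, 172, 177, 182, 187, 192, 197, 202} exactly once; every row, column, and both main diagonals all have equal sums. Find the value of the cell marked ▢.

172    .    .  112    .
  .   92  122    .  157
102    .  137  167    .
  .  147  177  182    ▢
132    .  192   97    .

The 25 entries sum to 3550, so each line sums to 3550/5 = 710.
The remaining cell in column 3 is (1,3) = 710 − 628 = 82.
Column 4 must total 710; the given cells sum to 558, so (2,4) = 152.
Using main diagonal: 172 + 92 + 137 + 182 + ? → (5,5) = 710 − 583 = 127.
Using anti-diagonal: 152 + 137 + 147 + 132 + ? → (1,5) = 710 − 568 = 142.
Using row 1: 172 + 82 + 112 + 142 + ? → (1,2) = 710 − 508 = 202.
Row 2 needs 710; the known cells sum to 523, so (2,1) = 187.
Using row 5: 132 + 192 + 97 + 127 + ? → (5,2) = 710 − 548 = 162.
Column 1 needs 710; the known cells sum to 593, so (4,1) = 117.
Column 2: 202 + 92 + 147 + 162 + ? = 710, so (3,2) = 107.
Using row 3: 102 + 107 + 137 + 167 + ? → (3,5) = 710 − 513 = 197.
The remaining cell in row 4 is (4,5) = 710 − 623 = 87.

87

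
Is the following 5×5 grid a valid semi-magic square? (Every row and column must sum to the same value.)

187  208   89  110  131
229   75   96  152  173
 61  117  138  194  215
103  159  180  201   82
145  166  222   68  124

Yes

Row 1: 187 + 208 + 89 + 110 + 131 = 725.
Row 2: 229 + 75 + 96 + 152 + 173 = 725.
Row 3: 61 + 117 + 138 + 194 + 215 = 725.
Row 4: 103 + 159 + 180 + 201 + 82 = 725.
Row 5: 145 + 166 + 222 + 68 + 124 = 725.
Column 1: 187 + 229 + 61 + 103 + 145 = 725.
Column 2: 208 + 75 + 117 + 159 + 166 = 725.
Column 3: 89 + 96 + 138 + 180 + 222 = 725.
Column 4: 110 + 152 + 194 + 201 + 68 = 725.
Column 5: 131 + 173 + 215 + 82 + 124 = 725.
All lines sum to 725.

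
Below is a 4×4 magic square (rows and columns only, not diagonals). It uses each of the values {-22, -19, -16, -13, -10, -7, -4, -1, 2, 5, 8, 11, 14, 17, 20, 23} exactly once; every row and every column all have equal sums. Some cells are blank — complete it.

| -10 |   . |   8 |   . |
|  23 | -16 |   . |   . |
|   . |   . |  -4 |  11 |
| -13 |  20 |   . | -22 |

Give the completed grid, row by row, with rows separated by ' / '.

The 16 entries sum to 8, so each line sums to 8/4 = 2.
Using row 4: -13 + 20 + (-22) + ? → (4,3) = 2 − (-15) = 17.
Column 1 needs 2; the known cells sum to 0, so (3,1) = 2.
Column 3 must total 2; the given cells sum to 21, so (2,3) = -19.
From row 2, 2 − (23 + (-16) + (-19)) gives (2,4) = 14.
Row 3 needs 2; the known cells sum to 9, so (3,2) = -7.
Column 2 must total 2; the given cells sum to -3, so (1,2) = 5.
Column 4: 14 + 11 + (-22) + ? = 2, so (1,4) = -1.

-10 5 8 -1 / 23 -16 -19 14 / 2 -7 -4 11 / -13 20 17 -22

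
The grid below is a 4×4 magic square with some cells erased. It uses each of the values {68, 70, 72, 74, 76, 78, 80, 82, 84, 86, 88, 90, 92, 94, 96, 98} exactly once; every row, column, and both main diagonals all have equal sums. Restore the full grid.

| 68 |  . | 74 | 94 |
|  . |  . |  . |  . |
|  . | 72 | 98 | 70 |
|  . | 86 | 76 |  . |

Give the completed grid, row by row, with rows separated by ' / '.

68 96 74 94 / 90 78 84 80 / 92 72 98 70 / 82 86 76 88

The 16 entries sum to 1328, so each line sums to 1328/4 = 332.
Using row 1: 68 + 74 + 94 + ? → (1,2) = 332 − 236 = 96.
Row 3 must total 332; the given cells sum to 240, so (3,1) = 92.
Column 2 needs 332; the known cells sum to 254, so (2,2) = 78.
From column 3, 332 − (74 + 98 + 76) gives (2,3) = 84.
From main diagonal, 332 − (68 + 78 + 98) gives (4,4) = 88.
Anti-diagonal: 94 + 84 + 72 + ? = 332, so (4,1) = 82.
The remaining cell in column 1 is (2,1) = 332 − 242 = 90.
Column 4 needs 332; the known cells sum to 252, so (2,4) = 80.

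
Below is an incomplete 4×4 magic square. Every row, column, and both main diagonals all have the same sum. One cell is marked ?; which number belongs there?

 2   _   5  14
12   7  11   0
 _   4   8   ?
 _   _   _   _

Row 2 is complete and sums to 30; that is the magic constant.
Row 1: 2 + 5 + 14 + ? = 30, so (1,2) = 9.
Column 2 must total 30; the given cells sum to 20, so (4,2) = 10.
Column 3 must total 30; the given cells sum to 24, so (4,3) = 6.
Main diagonal: 2 + 7 + 8 + ? = 30, so (4,4) = 13.
Anti-diagonal: 14 + 11 + 4 + ? = 30, so (4,1) = 1.
Using column 1: 2 + 12 + 1 + ? → (3,1) = 30 − 15 = 15.
Column 4 must total 30; the given cells sum to 27, so (3,4) = 3.

3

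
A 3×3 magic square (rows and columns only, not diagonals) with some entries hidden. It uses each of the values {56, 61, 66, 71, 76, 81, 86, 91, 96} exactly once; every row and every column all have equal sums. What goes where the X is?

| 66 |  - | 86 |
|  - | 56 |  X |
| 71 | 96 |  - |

The 9 entries sum to 684, so each line sums to 684/3 = 228.
Row 1: 66 + 86 + ? = 228, so (1,2) = 76.
Row 3 must total 228; the given cells sum to 167, so (3,3) = 61.
Using column 1: 66 + 71 + ? → (2,1) = 228 − 137 = 91.
The remaining cell in column 3 is (2,3) = 228 − 147 = 81.

81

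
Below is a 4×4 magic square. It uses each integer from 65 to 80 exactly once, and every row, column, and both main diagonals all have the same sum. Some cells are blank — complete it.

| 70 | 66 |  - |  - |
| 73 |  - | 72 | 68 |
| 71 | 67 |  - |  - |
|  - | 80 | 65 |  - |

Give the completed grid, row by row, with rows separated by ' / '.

The entries are 65 through 80, which sum to 1160, so each line sums to 1160/4 = 290.
Using row 2: 73 + 72 + 68 + ? → (2,2) = 290 − 213 = 77.
Column 1 must total 290; the given cells sum to 214, so (4,1) = 76.
The remaining cell in anti-diagonal is (1,4) = 290 − 215 = 75.
The remaining cell in row 1 is (1,3) = 290 − 211 = 79.
From row 4, 290 − (76 + 80 + 65) gives (4,4) = 69.
Column 3: 79 + 72 + 65 + ? = 290, so (3,3) = 74.
Using column 4: 75 + 68 + 69 + ? → (3,4) = 290 − 212 = 78.

70 66 79 75 / 73 77 72 68 / 71 67 74 78 / 76 80 65 69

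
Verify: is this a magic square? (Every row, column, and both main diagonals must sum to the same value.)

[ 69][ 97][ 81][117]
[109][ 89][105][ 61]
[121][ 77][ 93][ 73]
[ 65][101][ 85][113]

Row 1: 69 + 97 + 81 + 117 = 364.
Row 2: 109 + 89 + 105 + 61 = 364.
Row 3: 121 + 77 + 93 + 73 = 364.
Row 4: 65 + 101 + 85 + 113 = 364.
Column 1: 69 + 109 + 121 + 65 = 364.
Column 2: 97 + 89 + 77 + 101 = 364.
Column 3: 81 + 105 + 93 + 85 = 364.
Column 4: 117 + 61 + 73 + 113 = 364.
Main diagonal: 69 + 89 + 93 + 113 = 364.
Anti-diagonal: 117 + 105 + 77 + 65 = 364.
All lines sum to 364.

Yes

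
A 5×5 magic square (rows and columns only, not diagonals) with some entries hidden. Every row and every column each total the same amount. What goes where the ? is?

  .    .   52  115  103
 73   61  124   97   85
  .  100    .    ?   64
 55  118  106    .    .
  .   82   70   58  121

Row 2 is complete and sums to 440; that is the magic constant.
Row 5 needs 440; the known cells sum to 331, so (5,1) = 109.
Column 2: 61 + 100 + 118 + 82 + ? = 440, so (1,2) = 79.
Column 3 must total 440; the given cells sum to 352, so (3,3) = 88.
Column 5 must total 440; the given cells sum to 373, so (4,5) = 67.
Row 1 must total 440; the given cells sum to 349, so (1,1) = 91.
Using row 4: 55 + 118 + 106 + 67 + ? → (4,4) = 440 − 346 = 94.
Column 1 needs 440; the known cells sum to 328, so (3,1) = 112.
Using column 4: 115 + 97 + 94 + 58 + ? → (3,4) = 440 − 364 = 76.

76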